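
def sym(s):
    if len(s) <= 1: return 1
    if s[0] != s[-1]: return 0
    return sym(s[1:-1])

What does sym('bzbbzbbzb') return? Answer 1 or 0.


sym('bzbbzbbzb'): s[0]='b' == s[-1]='b' -> check sym('zbbzbbz')
sym('zbbzbbz'): s[0]='z' == s[-1]='z' -> check sym('bbzbb')
sym('bbzbb'): s[0]='b' == s[-1]='b' -> check sym('bzb')
sym('bzb'): s[0]='b' == s[-1]='b' -> check sym('z')
sym('z'): len <= 1 -> return 1  (base case)
Result: 1 (palindrome)

1


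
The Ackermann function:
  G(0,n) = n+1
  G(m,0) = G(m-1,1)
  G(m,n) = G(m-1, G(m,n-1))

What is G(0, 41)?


G(0, 41) = 42
Result: G(0, 41) = 42

42


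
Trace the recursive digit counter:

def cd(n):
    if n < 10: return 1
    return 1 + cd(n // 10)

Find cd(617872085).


cd(617872085) = 1 + cd(61787208)
cd(61787208) = 1 + cd(6178720)
cd(6178720) = 1 + cd(617872)
cd(617872) = 1 + cd(61787)
cd(61787) = 1 + cd(6178)
cd(6178) = 1 + cd(617)
cd(617) = 1 + cd(61)
cd(61) = 1 + cd(6)
cd(6) = 1  (base case: 6 < 10)
Unwinding: 1 + 1 + 1 + 1 + 1 + 1 + 1 + 1 + 1 = 9

9


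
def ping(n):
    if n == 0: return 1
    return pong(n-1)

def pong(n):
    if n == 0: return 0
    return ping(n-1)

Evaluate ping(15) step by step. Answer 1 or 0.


ping(15) = pong(14)
pong(14) = ping(13)
ping(13) = pong(12)
pong(12) = ping(11)
ping(11) = pong(10)
pong(10) = ping(9)
ping(9) = pong(8)
pong(8) = ping(7)
ping(7) = pong(6)
pong(6) = ping(5)
ping(5) = pong(4)
pong(4) = ping(3)
ping(3) = pong(2)
pong(2) = ping(1)
ping(1) = pong(0)
pong(0) = 0  (base case)
Result: 0

0


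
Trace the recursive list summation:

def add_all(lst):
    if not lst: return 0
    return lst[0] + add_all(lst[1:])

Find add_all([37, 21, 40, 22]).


add_all([37, 21, 40, 22]) = 37 + add_all([21, 40, 22])
add_all([21, 40, 22]) = 21 + add_all([40, 22])
add_all([40, 22]) = 40 + add_all([22])
add_all([22]) = 22 + add_all([])
add_all([]) = 0  (base case)
Total: 37 + 21 + 40 + 22 + 0 = 120

120


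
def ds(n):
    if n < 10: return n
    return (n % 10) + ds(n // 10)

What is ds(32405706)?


ds(32405706) = 6 + ds(3240570)
ds(3240570) = 0 + ds(324057)
ds(324057) = 7 + ds(32405)
ds(32405) = 5 + ds(3240)
ds(3240) = 0 + ds(324)
ds(324) = 4 + ds(32)
ds(32) = 2 + ds(3)
ds(3) = 3  (base case)
Total: 6 + 0 + 7 + 5 + 0 + 4 + 2 + 3 = 27

27


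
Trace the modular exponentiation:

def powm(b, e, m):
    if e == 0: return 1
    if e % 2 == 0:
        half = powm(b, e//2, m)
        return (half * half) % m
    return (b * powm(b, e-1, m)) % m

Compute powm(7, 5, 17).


powm(7, 5, 17): e is odd, compute powm(7, 4, 17)
  powm(7, 4, 17): e is even, compute powm(7, 2, 17)
    powm(7, 2, 17): e is even, compute powm(7, 1, 17)
      powm(7, 1, 17): e is odd, compute powm(7, 0, 17)
        powm(7, 0, 17) = 1
      (7 * 1) % 17 = 7
    half=7, (7*7) % 17 = 15
  half=15, (15*15) % 17 = 4
(7 * 4) % 17 = 11

11


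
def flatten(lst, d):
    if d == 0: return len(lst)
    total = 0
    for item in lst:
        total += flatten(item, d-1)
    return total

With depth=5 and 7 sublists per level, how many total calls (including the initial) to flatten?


At depth 0 (root): 1 call
At depth 1: each of 1 parents calls flatten on 7 children = 7 calls
At depth 2: each of 7 parents calls flatten on 7 children = 49 calls
At depth 3: each of 49 parents calls flatten on 7 children = 343 calls
At depth 4: each of 343 parents calls flatten on 7 children = 2401 calls
At depth 5: each of 2401 parents calls flatten on 7 children = 16807 calls
Total: 1 + 7 + 49 + 343 + 2401 + 16807 = 19608

19608


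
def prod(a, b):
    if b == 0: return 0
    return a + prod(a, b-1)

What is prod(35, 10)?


prod(35, 10) = 35 + prod(35, 9)
prod(35, 9) = 35 + prod(35, 8)
prod(35, 8) = 35 + prod(35, 7)
prod(35, 7) = 35 + prod(35, 6)
prod(35, 6) = 35 + prod(35, 5)
prod(35, 5) = 35 + prod(35, 4)
prod(35, 4) = 35 + prod(35, 3)
prod(35, 3) = 35 + prod(35, 2)
prod(35, 2) = 35 + prod(35, 1)
prod(35, 1) = 35 + prod(35, 0)
prod(35, 0) = 0  (base case)
Total: 35 + 35 + 35 + 35 + 35 + 35 + 35 + 35 + 35 + 35 + 0 = 350

350


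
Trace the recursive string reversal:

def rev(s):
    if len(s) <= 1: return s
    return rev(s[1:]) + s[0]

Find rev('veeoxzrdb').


rev('veeoxzrdb') = rev('eeoxzrdb') + 'v'
rev('eeoxzrdb') = rev('eoxzrdb') + 'e'
rev('eoxzrdb') = rev('oxzrdb') + 'e'
rev('oxzrdb') = rev('xzrdb') + 'o'
rev('xzrdb') = rev('zrdb') + 'x'
rev('zrdb') = rev('rdb') + 'z'
rev('rdb') = rev('db') + 'r'
rev('db') = rev('b') + 'd'
rev('b') = 'b'  (base case)
Concatenating: 'b' + 'd' + 'r' + 'z' + 'x' + 'o' + 'e' + 'e' + 'v' = 'bdrzxoeev'

bdrzxoeev


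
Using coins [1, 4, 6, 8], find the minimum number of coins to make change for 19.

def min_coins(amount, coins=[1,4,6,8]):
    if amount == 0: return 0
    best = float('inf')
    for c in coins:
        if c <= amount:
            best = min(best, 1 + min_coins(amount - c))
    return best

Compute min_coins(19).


Building up with DP:
min_coins(0) = 0
min_coins(1) = min(1+min_coins(0)=1+0=1) = 1
min_coins(2) = min(1+min_coins(1)=1+1=2) = 2
min_coins(3) = min(1+min_coins(2)=1+2=3) = 3
min_coins(4) = min(1+min_coins(3)=1+3=4, 1+min_coins(0)=1+0=1) = 1
min_coins(5) = min(1+min_coins(4)=1+1=2, 1+min_coins(1)=1+1=2) = 2
min_coins(6) = min(1+min_coins(5)=1+2=3, 1+min_coins(2)=1+2=3, 1+min_coins(0)=1+0=1) = 1
min_coins(7) = min(1+min_coins(6)=1+1=2, 1+min_coins(3)=1+3=4, 1+min_coins(1)=1+1=2) = 2
min_coins(8) = min(1+min_coins(7)=1+2=3, 1+min_coins(4)=1+1=2, 1+min_coins(2)=1+2=3, 1+min_coins(0)=1+0=1) = 1
min_coins(9) = min(1+min_coins(8)=1+1=2, 1+min_coins(5)=1+2=3, 1+min_coins(3)=1+3=4, 1+min_coins(1)=1+1=2) = 2
min_coins(10) = min(1+min_coins(9)=1+2=3, 1+min_coins(6)=1+1=2, 1+min_coins(4)=1+1=2, 1+min_coins(2)=1+2=3) = 2
min_coins(11) = min(1+min_coins(10)=1+2=3, 1+min_coins(7)=1+2=3, 1+min_coins(5)=1+2=3, 1+min_coins(3)=1+3=4) = 3
min_coins(12) = min(1+min_coins(11)=1+3=4, 1+min_coins(8)=1+1=2, 1+min_coins(6)=1+1=2, 1+min_coins(4)=1+1=2) = 2
min_coins(13) = min(1+min_coins(12)=1+2=3, 1+min_coins(9)=1+2=3, 1+min_coins(7)=1+2=3, 1+min_coins(5)=1+2=3) = 3
min_coins(14) = min(1+min_coins(13)=1+3=4, 1+min_coins(10)=1+2=3, 1+min_coins(8)=1+1=2, 1+min_coins(6)=1+1=2) = 2
min_coins(15) = min(1+min_coins(14)=1+2=3, 1+min_coins(11)=1+3=4, 1+min_coins(9)=1+2=3, 1+min_coins(7)=1+2=3) = 3
min_coins(16) = min(1+min_coins(15)=1+3=4, 1+min_coins(12)=1+2=3, 1+min_coins(10)=1+2=3, 1+min_coins(8)=1+1=2) = 2
min_coins(17) = min(1+min_coins(16)=1+2=3, 1+min_coins(13)=1+3=4, 1+min_coins(11)=1+3=4, 1+min_coins(9)=1+2=3) = 3
min_coins(18) = min(1+min_coins(17)=1+3=4, 1+min_coins(14)=1+2=3, 1+min_coins(12)=1+2=3, 1+min_coins(10)=1+2=3) = 3
min_coins(19) = min(1+min_coins(18)=1+3=4, 1+min_coins(15)=1+3=4, 1+min_coins(13)=1+3=4, 1+min_coins(11)=1+3=4) = 4

4


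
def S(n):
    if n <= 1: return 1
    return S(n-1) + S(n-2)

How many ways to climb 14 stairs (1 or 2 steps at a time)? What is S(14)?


Building up from base cases:
S(0) = 1
S(1) = 1
S(2) = S(1) + S(0) = 1 + 1 = 2
S(3) = S(2) + S(1) = 2 + 1 = 3
S(4) = S(3) + S(2) = 3 + 2 = 5
S(5) = S(4) + S(3) = 5 + 3 = 8
S(6) = S(5) + S(4) = 8 + 5 = 13
S(7) = S(6) + S(5) = 13 + 8 = 21
S(8) = S(7) + S(6) = 21 + 13 = 34
S(9) = S(8) + S(7) = 34 + 21 = 55
S(10) = S(9) + S(8) = 55 + 34 = 89
S(11) = S(10) + S(9) = 89 + 55 = 144
S(12) = S(11) + S(10) = 144 + 89 = 233
S(13) = S(12) + S(11) = 233 + 144 = 377
S(14) = S(13) + S(12) = 377 + 233 = 610

610


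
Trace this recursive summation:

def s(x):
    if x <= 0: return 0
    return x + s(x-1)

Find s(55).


s(55)
= 55 + 54 + 53 + 52 + 51 + 50 + 49 + 48 + 47 + 46 + 45 + 44 + 43 + 42 + 41 + 40 + 39 + 38 + 37 + 36 + 35 + 34 + 33 + 32 + 31 + 30 + 29 + 28 + 27 + 26 + 25 + 24 + 23 + 22 + 21 + 20 + 19 + 18 + 17 + 16 + 15 + 14 + 13 + 12 + 11 + 10 + 9 + 8 + 7 + 6 + 5 + 4 + 3 + 2 + 1 + s(0)
= 55 + 54 + 53 + 52 + 51 + 50 + 49 + 48 + 47 + 46 + 45 + 44 + 43 + 42 + 41 + 40 + 39 + 38 + 37 + 36 + 35 + 34 + 33 + 32 + 31 + 30 + 29 + 28 + 27 + 26 + 25 + 24 + 23 + 22 + 21 + 20 + 19 + 18 + 17 + 16 + 15 + 14 + 13 + 12 + 11 + 10 + 9 + 8 + 7 + 6 + 5 + 4 + 3 + 2 + 1 + 0
= 1540

1540


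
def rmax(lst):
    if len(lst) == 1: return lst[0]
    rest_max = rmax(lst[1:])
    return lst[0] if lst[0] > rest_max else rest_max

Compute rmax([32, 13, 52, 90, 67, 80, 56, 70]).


rmax([32, 13, 52, 90, 67, 80, 56, 70]): compare 32 with rmax([13, 52, 90, 67, 80, 56, 70])
rmax([13, 52, 90, 67, 80, 56, 70]): compare 13 with rmax([52, 90, 67, 80, 56, 70])
rmax([52, 90, 67, 80, 56, 70]): compare 52 with rmax([90, 67, 80, 56, 70])
rmax([90, 67, 80, 56, 70]): compare 90 with rmax([67, 80, 56, 70])
rmax([67, 80, 56, 70]): compare 67 with rmax([80, 56, 70])
rmax([80, 56, 70]): compare 80 with rmax([56, 70])
rmax([56, 70]): compare 56 with rmax([70])
rmax([70]) = 70  (base case)
Compare 56 with 70 -> 70
Compare 80 with 70 -> 80
Compare 67 with 80 -> 80
Compare 90 with 80 -> 90
Compare 52 with 90 -> 90
Compare 13 with 90 -> 90
Compare 32 with 90 -> 90

90


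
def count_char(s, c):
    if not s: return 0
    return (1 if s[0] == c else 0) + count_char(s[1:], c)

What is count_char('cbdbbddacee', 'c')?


s[0]='c' == 'c' -> 1
s[0]='b' != 'c' -> 0
s[0]='d' != 'c' -> 0
s[0]='b' != 'c' -> 0
s[0]='b' != 'c' -> 0
s[0]='d' != 'c' -> 0
s[0]='d' != 'c' -> 0
s[0]='a' != 'c' -> 0
s[0]='c' == 'c' -> 1
s[0]='e' != 'c' -> 0
s[0]='e' != 'c' -> 0
Sum: 1 + 0 + 0 + 0 + 0 + 0 + 0 + 0 + 1 + 0 + 0 = 2

2


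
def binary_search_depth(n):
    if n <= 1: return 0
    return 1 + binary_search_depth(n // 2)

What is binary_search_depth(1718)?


1718 / 2 = 859
859 / 2 = 429
429 / 2 = 214
214 / 2 = 107
107 / 2 = 53
53 / 2 = 26
26 / 2 = 13
13 / 2 = 6
6 / 2 = 3
3 / 2 = 1
Reached 1 after 10 halvings

10


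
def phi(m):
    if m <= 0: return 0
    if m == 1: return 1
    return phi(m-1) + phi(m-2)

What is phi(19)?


Computing phi(19) bottom-up:
phi(0) = 0
phi(1) = 1
phi(2) = phi(1) + phi(0) = 1 + 0 = 1
phi(3) = phi(2) + phi(1) = 1 + 1 = 2
phi(4) = phi(3) + phi(2) = 2 + 1 = 3
phi(5) = phi(4) + phi(3) = 3 + 2 = 5
phi(6) = phi(5) + phi(4) = 5 + 3 = 8
phi(7) = phi(6) + phi(5) = 8 + 5 = 13
phi(8) = phi(7) + phi(6) = 13 + 8 = 21
phi(9) = phi(8) + phi(7) = 21 + 13 = 34
phi(10) = phi(9) + phi(8) = 34 + 21 = 55
phi(11) = phi(10) + phi(9) = 55 + 34 = 89
phi(12) = phi(11) + phi(10) = 89 + 55 = 144
phi(13) = phi(12) + phi(11) = 144 + 89 = 233
phi(14) = phi(13) + phi(12) = 233 + 144 = 377
phi(15) = phi(14) + phi(13) = 377 + 233 = 610
phi(16) = phi(15) + phi(14) = 610 + 377 = 987
phi(17) = phi(16) + phi(15) = 987 + 610 = 1597
phi(18) = phi(17) + phi(16) = 1597 + 987 = 2584
phi(19) = phi(18) + phi(17) = 2584 + 1597 = 4181

4181


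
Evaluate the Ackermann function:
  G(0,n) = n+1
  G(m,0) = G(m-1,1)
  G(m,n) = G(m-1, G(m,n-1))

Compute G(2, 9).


G(2, 9) = G(1, G(2, 8))
  G(2, 8) = G(1, G(2, 7))
    G(2, 7) = G(1, G(2, 6))
      G(2, 6) = G(1, G(2, 5))
        G(2, 5) = G(1, G(2, 4))
          G(2, 4) = G(1, G(2, 3))
          G(2, 3) = G(1, G(2, 2))
          G(2, 2) = G(1, G(2, 1))
          G(2, 1) = G(1, G(2, 0))
          G(2, 0) = G(1, 1)
          G(1, 1) = G(0, G(1, 0))
          G(1, 0) = G(0, 1)
          G(0, 1) = 2
            = G(0, 2)
          G(0, 2) = 3
            = G(1, 3)
          G(1, 3) = G(0, G(1, 2))
          G(1, 2) = G(0, G(1, 1))
          G(1, 1) = G(0, G(1, 0))
          G(1, 0) = G(0, 1)
          G(0, 1) = 2
            = G(0, 2)
          G(0, 2) = 3
            = G(0, 3)
          G(0, 3) = 4
... (trace truncated)
Result: G(2, 9) = 21

21


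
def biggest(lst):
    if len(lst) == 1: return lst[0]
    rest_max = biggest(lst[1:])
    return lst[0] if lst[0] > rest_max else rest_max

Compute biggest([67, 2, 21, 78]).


biggest([67, 2, 21, 78]): compare 67 with biggest([2, 21, 78])
biggest([2, 21, 78]): compare 2 with biggest([21, 78])
biggest([21, 78]): compare 21 with biggest([78])
biggest([78]) = 78  (base case)
Compare 21 with 78 -> 78
Compare 2 with 78 -> 78
Compare 67 with 78 -> 78

78


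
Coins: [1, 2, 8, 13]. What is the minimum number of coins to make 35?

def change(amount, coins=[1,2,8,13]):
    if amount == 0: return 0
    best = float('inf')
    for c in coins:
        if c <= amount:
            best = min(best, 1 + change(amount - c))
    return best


Building up with DP:
change(0) = 0
change(1) = min(1+change(0)=1+0=1) = 1
change(2) = min(1+change(1)=1+1=2, 1+change(0)=1+0=1) = 1
change(3) = min(1+change(2)=1+1=2, 1+change(1)=1+1=2) = 2
change(4) = min(1+change(3)=1+2=3, 1+change(2)=1+1=2) = 2
change(5) = min(1+change(4)=1+2=3, 1+change(3)=1+2=3) = 3
change(6) = min(1+change(5)=1+3=4, 1+change(4)=1+2=3) = 3
change(7) = min(1+change(6)=1+3=4, 1+change(5)=1+3=4) = 4
change(8) = min(1+change(7)=1+4=5, 1+change(6)=1+3=4, 1+change(0)=1+0=1) = 1
change(9) = min(1+change(8)=1+1=2, 1+change(7)=1+4=5, 1+change(1)=1+1=2) = 2
change(10) = min(1+change(9)=1+2=3, 1+change(8)=1+1=2, 1+change(2)=1+1=2) = 2
change(11) = min(1+change(10)=1+2=3, 1+change(9)=1+2=3, 1+change(3)=1+2=3) = 3
change(12) = min(1+change(11)=1+3=4, 1+change(10)=1+2=3, 1+change(4)=1+2=3) = 3
change(13) = min(1+change(12)=1+3=4, 1+change(11)=1+3=4, 1+change(5)=1+3=4, 1+change(0)=1+0=1) = 1
change(14) = min(1+change(13)=1+1=2, 1+change(12)=1+3=4, 1+change(6)=1+3=4, 1+change(1)=1+1=2) = 2
change(15) = min(1+change(14)=1+2=3, 1+change(13)=1+1=2, 1+change(7)=1+4=5, 1+change(2)=1+1=2) = 2
change(16) = min(1+change(15)=1+2=3, 1+change(14)=1+2=3, 1+change(8)=1+1=2, 1+change(3)=1+2=3) = 2
change(17) = min(1+change(16)=1+2=3, 1+change(15)=1+2=3, 1+change(9)=1+2=3, 1+change(4)=1+2=3) = 3
change(18) = min(1+change(17)=1+3=4, 1+change(16)=1+2=3, 1+change(10)=1+2=3, 1+change(5)=1+3=4) = 3
change(19) = min(1+change(18)=1+3=4, 1+change(17)=1+3=4, 1+change(11)=1+3=4, 1+change(6)=1+3=4) = 4
change(20) = min(1+change(19)=1+4=5, 1+change(18)=1+3=4, 1+change(12)=1+3=4, 1+change(7)=1+4=5) = 4
change(21) = min(1+change(20)=1+4=5, 1+change(19)=1+4=5, 1+change(13)=1+1=2, 1+change(8)=1+1=2) = 2
change(22) = min(1+change(21)=1+2=3, 1+change(20)=1+4=5, 1+change(14)=1+2=3, 1+change(9)=1+2=3) = 3
change(23) = min(1+change(22)=1+3=4, 1+change(21)=1+2=3, 1+change(15)=1+2=3, 1+change(10)=1+2=3) = 3
change(24) = min(1+change(23)=1+3=4, 1+change(22)=1+3=4, 1+change(16)=1+2=3, 1+change(11)=1+3=4) = 3
change(25) = min(1+change(24)=1+3=4, 1+change(23)=1+3=4, 1+change(17)=1+3=4, 1+change(12)=1+3=4) = 4
change(26) = min(1+change(25)=1+4=5, 1+change(24)=1+3=4, 1+change(18)=1+3=4, 1+change(13)=1+1=2) = 2
change(27) = min(1+change(26)=1+2=3, 1+change(25)=1+4=5, 1+change(19)=1+4=5, 1+change(14)=1+2=3) = 3
change(28) = min(1+change(27)=1+3=4, 1+change(26)=1+2=3, 1+change(20)=1+4=5, 1+change(15)=1+2=3) = 3
change(29) = min(1+change(28)=1+3=4, 1+change(27)=1+3=4, 1+change(21)=1+2=3, 1+change(16)=1+2=3) = 3
change(30) = min(1+change(29)=1+3=4, 1+change(28)=1+3=4, 1+change(22)=1+3=4, 1+change(17)=1+3=4) = 4
change(31) = min(1+change(30)=1+4=5, 1+change(29)=1+3=4, 1+change(23)=1+3=4, 1+change(18)=1+3=4) = 4
change(32) = min(1+change(31)=1+4=5, 1+change(30)=1+4=5, 1+change(24)=1+3=4, 1+change(19)=1+4=5) = 4
change(33) = min(1+change(32)=1+4=5, 1+change(31)=1+4=5, 1+change(25)=1+4=5, 1+change(20)=1+4=5) = 5
change(34) = min(1+change(33)=1+5=6, 1+change(32)=1+4=5, 1+change(26)=1+2=3, 1+change(21)=1+2=3) = 3
change(35) = min(1+change(34)=1+3=4, 1+change(33)=1+5=6, 1+change(27)=1+3=4, 1+change(22)=1+3=4) = 4

4


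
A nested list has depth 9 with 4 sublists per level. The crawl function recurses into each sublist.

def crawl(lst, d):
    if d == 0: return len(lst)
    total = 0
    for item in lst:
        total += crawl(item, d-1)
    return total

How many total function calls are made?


At depth 0 (root): 1 call
At depth 1: each of 1 parents calls crawl on 4 children = 4 calls
At depth 2: each of 4 parents calls crawl on 4 children = 16 calls
At depth 3: each of 16 parents calls crawl on 4 children = 64 calls
At depth 4: each of 64 parents calls crawl on 4 children = 256 calls
At depth 5: each of 256 parents calls crawl on 4 children = 1024 calls
At depth 6: each of 1024 parents calls crawl on 4 children = 4096 calls
At depth 7: each of 4096 parents calls crawl on 4 children = 16384 calls
At depth 8: each of 16384 parents calls crawl on 4 children = 65536 calls
At depth 9: each of 65536 parents calls crawl on 4 children = 262144 calls
Total: 1 + 4 + 16 + 64 + 256 + 1024 + 4096 + 16384 + 65536 + 262144 = 349525

349525


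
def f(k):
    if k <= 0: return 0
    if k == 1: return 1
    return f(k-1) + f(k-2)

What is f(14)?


Computing f(14) bottom-up:
f(0) = 0
f(1) = 1
f(2) = f(1) + f(0) = 1 + 0 = 1
f(3) = f(2) + f(1) = 1 + 1 = 2
f(4) = f(3) + f(2) = 2 + 1 = 3
f(5) = f(4) + f(3) = 3 + 2 = 5
f(6) = f(5) + f(4) = 5 + 3 = 8
f(7) = f(6) + f(5) = 8 + 5 = 13
f(8) = f(7) + f(6) = 13 + 8 = 21
f(9) = f(8) + f(7) = 21 + 13 = 34
f(10) = f(9) + f(8) = 34 + 21 = 55
f(11) = f(10) + f(9) = 55 + 34 = 89
f(12) = f(11) + f(10) = 89 + 55 = 144
f(13) = f(12) + f(11) = 144 + 89 = 233
f(14) = f(13) + f(12) = 233 + 144 = 377

377


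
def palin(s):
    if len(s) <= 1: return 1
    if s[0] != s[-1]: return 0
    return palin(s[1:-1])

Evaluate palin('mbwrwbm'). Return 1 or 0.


palin('mbwrwbm'): s[0]='m' == s[-1]='m' -> check palin('bwrwb')
palin('bwrwb'): s[0]='b' == s[-1]='b' -> check palin('wrw')
palin('wrw'): s[0]='w' == s[-1]='w' -> check palin('r')
palin('r'): len <= 1 -> return 1  (base case)
Result: 1 (palindrome)

1


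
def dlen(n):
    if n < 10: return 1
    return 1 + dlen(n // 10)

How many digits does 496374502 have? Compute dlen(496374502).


dlen(496374502) = 1 + dlen(49637450)
dlen(49637450) = 1 + dlen(4963745)
dlen(4963745) = 1 + dlen(496374)
dlen(496374) = 1 + dlen(49637)
dlen(49637) = 1 + dlen(4963)
dlen(4963) = 1 + dlen(496)
dlen(496) = 1 + dlen(49)
dlen(49) = 1 + dlen(4)
dlen(4) = 1  (base case: 4 < 10)
Unwinding: 1 + 1 + 1 + 1 + 1 + 1 + 1 + 1 + 1 = 9

9


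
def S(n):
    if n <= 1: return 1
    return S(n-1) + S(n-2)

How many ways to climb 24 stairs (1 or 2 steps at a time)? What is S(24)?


Building up from base cases:
S(0) = 1
S(1) = 1
S(2) = S(1) + S(0) = 1 + 1 = 2
S(3) = S(2) + S(1) = 2 + 1 = 3
S(4) = S(3) + S(2) = 3 + 2 = 5
S(5) = S(4) + S(3) = 5 + 3 = 8
S(6) = S(5) + S(4) = 8 + 5 = 13
S(7) = S(6) + S(5) = 13 + 8 = 21
S(8) = S(7) + S(6) = 21 + 13 = 34
S(9) = S(8) + S(7) = 34 + 21 = 55
S(10) = S(9) + S(8) = 55 + 34 = 89
S(11) = S(10) + S(9) = 89 + 55 = 144
S(12) = S(11) + S(10) = 144 + 89 = 233
S(13) = S(12) + S(11) = 233 + 144 = 377
S(14) = S(13) + S(12) = 377 + 233 = 610
S(15) = S(14) + S(13) = 610 + 377 = 987
S(16) = S(15) + S(14) = 987 + 610 = 1597
S(17) = S(16) + S(15) = 1597 + 987 = 2584
S(18) = S(17) + S(16) = 2584 + 1597 = 4181
S(19) = S(18) + S(17) = 4181 + 2584 = 6765
S(20) = S(19) + S(18) = 6765 + 4181 = 10946
S(21) = S(20) + S(19) = 10946 + 6765 = 17711
S(22) = S(21) + S(20) = 17711 + 10946 = 28657
S(23) = S(22) + S(21) = 28657 + 17711 = 46368
S(24) = S(23) + S(22) = 46368 + 28657 = 75025

75025


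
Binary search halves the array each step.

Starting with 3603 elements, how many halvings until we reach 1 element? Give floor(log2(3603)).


3603 / 2 = 1801
1801 / 2 = 900
900 / 2 = 450
450 / 2 = 225
225 / 2 = 112
112 / 2 = 56
56 / 2 = 28
28 / 2 = 14
14 / 2 = 7
7 / 2 = 3
3 / 2 = 1
Reached 1 after 11 halvings

11


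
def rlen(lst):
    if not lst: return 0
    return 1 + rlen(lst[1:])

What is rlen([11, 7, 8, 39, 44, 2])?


rlen([11, 7, 8, 39, 44, 2]) = 1 + rlen([7, 8, 39, 44, 2])
rlen([7, 8, 39, 44, 2]) = 1 + rlen([8, 39, 44, 2])
rlen([8, 39, 44, 2]) = 1 + rlen([39, 44, 2])
rlen([39, 44, 2]) = 1 + rlen([44, 2])
rlen([44, 2]) = 1 + rlen([2])
rlen([2]) = 1 + rlen([])
rlen([]) = 0  (base case)
Unwinding: 1 + 1 + 1 + 1 + 1 + 1 + 0 = 6

6


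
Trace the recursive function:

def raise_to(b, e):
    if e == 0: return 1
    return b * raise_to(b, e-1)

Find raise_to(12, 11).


raise_to(12, 11)
= 12 * raise_to(12, 10)
= 12 * 12 * raise_to(12, 9)
= 12 * 12 * 12 * raise_to(12, 8)
= 12 * 12 * 12 * 12 * raise_to(12, 7)
= 12 * 12 * 12 * 12 * 12 * raise_to(12, 6)
= 12 * 12 * 12 * 12 * 12 * 12 * raise_to(12, 5)
= 12 * 12 * 12 * 12 * 12 * 12 * 12 * raise_to(12, 4)
= 12 * 12 * 12 * 12 * 12 * 12 * 12 * 12 * raise_to(12, 3)
= 12 * 12 * 12 * 12 * 12 * 12 * 12 * 12 * 12 * raise_to(12, 2)
= 12 * 12 * 12 * 12 * 12 * 12 * 12 * 12 * 12 * 12 * raise_to(12, 1)
= 12 * 12 * 12 * 12 * 12 * 12 * 12 * 12 * 12 * 12 * 12 * raise_to(12, 0)
= 12 * 12 * 12 * 12 * 12 * 12 * 12 * 12 * 12 * 12 * 12 * 1
= 743008370688

743008370688


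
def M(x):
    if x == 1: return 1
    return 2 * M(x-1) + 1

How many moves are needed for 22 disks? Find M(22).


M(22) = 2 * M(21) + 1
M(21) = 2 * M(20) + 1
M(20) = 2 * M(19) + 1
M(19) = 2 * M(18) + 1
M(18) = 2 * M(17) + 1
M(17) = 2 * M(16) + 1
M(16) = 2 * M(15) + 1
M(15) = 2 * M(14) + 1
M(14) = 2 * M(13) + 1
M(13) = 2 * M(12) + 1
M(12) = 2 * M(11) + 1
M(11) = 2 * M(10) + 1
M(10) = 2 * M(9) + 1
M(9) = 2 * M(8) + 1
M(8) = 2 * M(7) + 1
M(7) = 2 * M(6) + 1
M(6) = 2 * M(5) + 1
M(5) = 2 * M(4) + 1
M(4) = 2 * M(3) + 1
M(3) = 2 * M(2) + 1
M(2) = 2 * M(1) + 1
M(1) = 1  (base case)
M(2) = 2 * 1 + 1 = 3
M(3) = 2 * 3 + 1 = 7
M(4) = 2 * 7 + 1 = 15
M(5) = 2 * 15 + 1 = 31
M(6) = 2 * 31 + 1 = 63
M(7) = 2 * 63 + 1 = 127
M(8) = 2 * 127 + 1 = 255
M(9) = 2 * 255 + 1 = 511
M(10) = 2 * 511 + 1 = 1023
M(11) = 2 * 1023 + 1 = 2047
M(12) = 2 * 2047 + 1 = 4095
M(13) = 2 * 4095 + 1 = 8191
M(14) = 2 * 8191 + 1 = 16383
M(15) = 2 * 16383 + 1 = 32767
M(16) = 2 * 32767 + 1 = 65535
M(17) = 2 * 65535 + 1 = 131071
M(18) = 2 * 131071 + 1 = 262143
M(19) = 2 * 262143 + 1 = 524287
M(20) = 2 * 524287 + 1 = 1048575
M(21) = 2 * 1048575 + 1 = 2097151
M(22) = 2 * 2097151 + 1 = 4194303

4194303


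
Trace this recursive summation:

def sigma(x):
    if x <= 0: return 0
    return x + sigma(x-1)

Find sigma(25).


sigma(25)
= 25 + 24 + 23 + 22 + 21 + 20 + 19 + 18 + 17 + 16 + 15 + 14 + 13 + 12 + 11 + 10 + 9 + 8 + 7 + 6 + 5 + 4 + 3 + 2 + 1 + sigma(0)
= 25 + 24 + 23 + 22 + 21 + 20 + 19 + 18 + 17 + 16 + 15 + 14 + 13 + 12 + 11 + 10 + 9 + 8 + 7 + 6 + 5 + 4 + 3 + 2 + 1 + 0
= 325

325


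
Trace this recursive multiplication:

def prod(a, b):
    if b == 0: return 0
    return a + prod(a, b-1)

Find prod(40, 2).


prod(40, 2) = 40 + prod(40, 1)
prod(40, 1) = 40 + prod(40, 0)
prod(40, 0) = 0  (base case)
Total: 40 + 40 + 0 = 80

80


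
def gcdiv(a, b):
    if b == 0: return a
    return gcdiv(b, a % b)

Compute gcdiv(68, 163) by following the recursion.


gcdiv(68, 163) = gcdiv(163, 68)
gcdiv(163, 68) = gcdiv(68, 27)
gcdiv(68, 27) = gcdiv(27, 14)
gcdiv(27, 14) = gcdiv(14, 13)
gcdiv(14, 13) = gcdiv(13, 1)
gcdiv(13, 1) = gcdiv(1, 0)
gcdiv(1, 0) = 1  (base case)

1


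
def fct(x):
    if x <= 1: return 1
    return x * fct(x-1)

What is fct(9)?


fct(9)
= 9 * fct(8)
= 9 * 8 * fct(7)
= 9 * 8 * 7 * fct(6)
= 9 * 8 * 7 * 6 * fct(5)
= 9 * 8 * 7 * 6 * 5 * fct(4)
= 9 * 8 * 7 * 6 * 5 * 4 * fct(3)
= 9 * 8 * 7 * 6 * 5 * 4 * 3 * fct(2)
= 9 * 8 * 7 * 6 * 5 * 4 * 3 * 2 * fct(1)
= 9 * 8 * 7 * 6 * 5 * 4 * 3 * 2 * 1
= 362880

362880


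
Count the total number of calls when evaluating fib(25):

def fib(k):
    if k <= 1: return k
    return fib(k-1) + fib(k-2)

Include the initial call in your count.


Let C(n) = total calls for fib(n)
C(0) = 1, C(1) = 1
C(2) = 1 + C(1) + C(0) = 1 + 1 + 1 = 3
C(3) = 1 + C(2) + C(1) = 1 + 3 + 1 = 5
C(4) = 1 + C(3) + C(2) = 1 + 5 + 3 = 9
C(5) = 1 + C(4) + C(3) = 1 + 9 + 5 = 15
C(6) = 1 + C(5) + C(4) = 1 + 15 + 9 = 25
C(7) = 1 + C(6) + C(5) = 1 + 25 + 15 = 41
C(8) = 1 + C(7) + C(6) = 1 + 41 + 25 = 67
C(9) = 1 + C(8) + C(7) = 1 + 67 + 41 = 109
C(10) = 1 + C(9) + C(8) = 1 + 109 + 67 = 177
C(11) = 1 + C(10) + C(9) = 1 + 177 + 109 = 287
C(12) = 1 + C(11) + C(10) = 1 + 287 + 177 = 465
C(13) = 1 + C(12) + C(11) = 1 + 465 + 287 = 753
C(14) = 1 + C(13) + C(12) = 1 + 753 + 465 = 1219
C(15) = 1 + C(14) + C(13) = 1 + 1219 + 753 = 1973
C(16) = 1 + C(15) + C(14) = 1 + 1973 + 1219 = 3193
C(17) = 1 + C(16) + C(15) = 1 + 3193 + 1973 = 5167
C(18) = 1 + C(17) + C(16) = 1 + 5167 + 3193 = 8361
C(19) = 1 + C(18) + C(17) = 1 + 8361 + 5167 = 13529
C(20) = 1 + C(19) + C(18) = 1 + 13529 + 8361 = 21891
C(21) = 1 + C(20) + C(19) = 1 + 21891 + 13529 = 35421
C(22) = 1 + C(21) + C(20) = 1 + 35421 + 21891 = 57313
C(23) = 1 + C(22) + C(21) = 1 + 57313 + 35421 = 92735
C(24) = 1 + C(23) + C(22) = 1 + 92735 + 57313 = 150049
C(25) = 1 + C(24) + C(23) = 1 + 150049 + 92735 = 242785

242785


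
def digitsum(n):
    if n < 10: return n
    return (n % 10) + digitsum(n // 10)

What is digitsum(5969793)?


digitsum(5969793) = 3 + digitsum(596979)
digitsum(596979) = 9 + digitsum(59697)
digitsum(59697) = 7 + digitsum(5969)
digitsum(5969) = 9 + digitsum(596)
digitsum(596) = 6 + digitsum(59)
digitsum(59) = 9 + digitsum(5)
digitsum(5) = 5  (base case)
Total: 3 + 9 + 7 + 9 + 6 + 9 + 5 = 48

48


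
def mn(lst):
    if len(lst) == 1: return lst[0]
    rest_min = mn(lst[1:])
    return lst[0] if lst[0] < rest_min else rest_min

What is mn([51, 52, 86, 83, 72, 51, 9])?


mn([51, 52, 86, 83, 72, 51, 9]): compare 51 with mn([52, 86, 83, 72, 51, 9])
mn([52, 86, 83, 72, 51, 9]): compare 52 with mn([86, 83, 72, 51, 9])
mn([86, 83, 72, 51, 9]): compare 86 with mn([83, 72, 51, 9])
mn([83, 72, 51, 9]): compare 83 with mn([72, 51, 9])
mn([72, 51, 9]): compare 72 with mn([51, 9])
mn([51, 9]): compare 51 with mn([9])
mn([9]) = 9  (base case)
Compare 51 with 9 -> 9
Compare 72 with 9 -> 9
Compare 83 with 9 -> 9
Compare 86 with 9 -> 9
Compare 52 with 9 -> 9
Compare 51 with 9 -> 9

9


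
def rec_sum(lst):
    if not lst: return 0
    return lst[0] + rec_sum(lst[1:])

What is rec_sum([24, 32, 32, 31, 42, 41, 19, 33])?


rec_sum([24, 32, 32, 31, 42, 41, 19, 33]) = 24 + rec_sum([32, 32, 31, 42, 41, 19, 33])
rec_sum([32, 32, 31, 42, 41, 19, 33]) = 32 + rec_sum([32, 31, 42, 41, 19, 33])
rec_sum([32, 31, 42, 41, 19, 33]) = 32 + rec_sum([31, 42, 41, 19, 33])
rec_sum([31, 42, 41, 19, 33]) = 31 + rec_sum([42, 41, 19, 33])
rec_sum([42, 41, 19, 33]) = 42 + rec_sum([41, 19, 33])
rec_sum([41, 19, 33]) = 41 + rec_sum([19, 33])
rec_sum([19, 33]) = 19 + rec_sum([33])
rec_sum([33]) = 33 + rec_sum([])
rec_sum([]) = 0  (base case)
Total: 24 + 32 + 32 + 31 + 42 + 41 + 19 + 33 + 0 = 254

254


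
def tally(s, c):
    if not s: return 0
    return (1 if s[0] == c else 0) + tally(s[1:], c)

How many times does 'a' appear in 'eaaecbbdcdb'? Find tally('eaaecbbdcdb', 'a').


s[0]='e' != 'a' -> 0
s[0]='a' == 'a' -> 1
s[0]='a' == 'a' -> 1
s[0]='e' != 'a' -> 0
s[0]='c' != 'a' -> 0
s[0]='b' != 'a' -> 0
s[0]='b' != 'a' -> 0
s[0]='d' != 'a' -> 0
s[0]='c' != 'a' -> 0
s[0]='d' != 'a' -> 0
s[0]='b' != 'a' -> 0
Sum: 0 + 1 + 1 + 0 + 0 + 0 + 0 + 0 + 0 + 0 + 0 = 2

2


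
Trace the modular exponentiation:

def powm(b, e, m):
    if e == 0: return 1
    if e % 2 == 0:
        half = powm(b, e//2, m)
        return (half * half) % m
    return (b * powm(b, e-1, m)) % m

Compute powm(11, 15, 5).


powm(11, 15, 5): e is odd, compute powm(11, 14, 5)
  powm(11, 14, 5): e is even, compute powm(11, 7, 5)
    powm(11, 7, 5): e is odd, compute powm(11, 6, 5)
      powm(11, 6, 5): e is even, compute powm(11, 3, 5)
        powm(11, 3, 5): e is odd, compute powm(11, 2, 5)
          powm(11, 2, 5): e is even, compute powm(11, 1, 5)
          powm(11, 1, 5): e is odd, compute powm(11, 0, 5)
          powm(11, 0, 5) = 1
          (11 * 1) % 5 = 1
          half=1, (1*1) % 5 = 1
        (11 * 1) % 5 = 1
      half=1, (1*1) % 5 = 1
    (11 * 1) % 5 = 1
  half=1, (1*1) % 5 = 1
(11 * 1) % 5 = 1

1


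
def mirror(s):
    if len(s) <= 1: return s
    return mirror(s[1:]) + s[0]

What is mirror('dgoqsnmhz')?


mirror('dgoqsnmhz') = mirror('goqsnmhz') + 'd'
mirror('goqsnmhz') = mirror('oqsnmhz') + 'g'
mirror('oqsnmhz') = mirror('qsnmhz') + 'o'
mirror('qsnmhz') = mirror('snmhz') + 'q'
mirror('snmhz') = mirror('nmhz') + 's'
mirror('nmhz') = mirror('mhz') + 'n'
mirror('mhz') = mirror('hz') + 'm'
mirror('hz') = mirror('z') + 'h'
mirror('z') = 'z'  (base case)
Concatenating: 'z' + 'h' + 'm' + 'n' + 's' + 'q' + 'o' + 'g' + 'd' = 'zhmnsqogd'

zhmnsqogd


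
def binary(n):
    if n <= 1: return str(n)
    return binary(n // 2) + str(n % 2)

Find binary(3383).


binary(3383) = binary(1691) + '1'
binary(1691) = binary(845) + '1'
binary(845) = binary(422) + '1'
binary(422) = binary(211) + '0'
binary(211) = binary(105) + '1'
binary(105) = binary(52) + '1'
binary(52) = binary(26) + '0'
binary(26) = binary(13) + '0'
binary(13) = binary(6) + '1'
binary(6) = binary(3) + '0'
binary(3) = binary(1) + '1'
binary(1) = '1'  (base case)
Concatenating: '1' + '1' + '0' + '1' + '0' + '0' + '1' + '1' + '0' + '1' + '1' + '1' = '110100110111'

110100110111


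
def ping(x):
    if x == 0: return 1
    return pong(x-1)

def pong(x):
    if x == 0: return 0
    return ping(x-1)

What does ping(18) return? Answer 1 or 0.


ping(18) = pong(17)
pong(17) = ping(16)
ping(16) = pong(15)
pong(15) = ping(14)
ping(14) = pong(13)
pong(13) = ping(12)
ping(12) = pong(11)
pong(11) = ping(10)
ping(10) = pong(9)
pong(9) = ping(8)
ping(8) = pong(7)
pong(7) = ping(6)
ping(6) = pong(5)
pong(5) = ping(4)
ping(4) = pong(3)
pong(3) = ping(2)
ping(2) = pong(1)
pong(1) = ping(0)
ping(0) = 1  (base case)
Result: 1

1


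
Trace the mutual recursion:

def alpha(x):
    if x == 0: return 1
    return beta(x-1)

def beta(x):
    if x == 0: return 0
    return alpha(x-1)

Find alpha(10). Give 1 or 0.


alpha(10) = beta(9)
beta(9) = alpha(8)
alpha(8) = beta(7)
beta(7) = alpha(6)
alpha(6) = beta(5)
beta(5) = alpha(4)
alpha(4) = beta(3)
beta(3) = alpha(2)
alpha(2) = beta(1)
beta(1) = alpha(0)
alpha(0) = 1  (base case)
Result: 1

1


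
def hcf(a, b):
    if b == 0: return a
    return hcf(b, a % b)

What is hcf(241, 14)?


hcf(241, 14) = hcf(14, 3)
hcf(14, 3) = hcf(3, 2)
hcf(3, 2) = hcf(2, 1)
hcf(2, 1) = hcf(1, 0)
hcf(1, 0) = 1  (base case)

1


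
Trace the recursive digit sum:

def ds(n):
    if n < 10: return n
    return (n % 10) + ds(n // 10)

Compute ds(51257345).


ds(51257345) = 5 + ds(5125734)
ds(5125734) = 4 + ds(512573)
ds(512573) = 3 + ds(51257)
ds(51257) = 7 + ds(5125)
ds(5125) = 5 + ds(512)
ds(512) = 2 + ds(51)
ds(51) = 1 + ds(5)
ds(5) = 5  (base case)
Total: 5 + 4 + 3 + 7 + 5 + 2 + 1 + 5 = 32

32


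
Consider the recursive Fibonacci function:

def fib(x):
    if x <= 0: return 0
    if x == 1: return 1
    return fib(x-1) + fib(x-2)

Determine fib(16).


Computing fib(16) bottom-up:
fib(0) = 0
fib(1) = 1
fib(2) = fib(1) + fib(0) = 1 + 0 = 1
fib(3) = fib(2) + fib(1) = 1 + 1 = 2
fib(4) = fib(3) + fib(2) = 2 + 1 = 3
fib(5) = fib(4) + fib(3) = 3 + 2 = 5
fib(6) = fib(5) + fib(4) = 5 + 3 = 8
fib(7) = fib(6) + fib(5) = 8 + 5 = 13
fib(8) = fib(7) + fib(6) = 13 + 8 = 21
fib(9) = fib(8) + fib(7) = 21 + 13 = 34
fib(10) = fib(9) + fib(8) = 34 + 21 = 55
fib(11) = fib(10) + fib(9) = 55 + 34 = 89
fib(12) = fib(11) + fib(10) = 89 + 55 = 144
fib(13) = fib(12) + fib(11) = 144 + 89 = 233
fib(14) = fib(13) + fib(12) = 233 + 144 = 377
fib(15) = fib(14) + fib(13) = 377 + 233 = 610
fib(16) = fib(15) + fib(14) = 610 + 377 = 987

987


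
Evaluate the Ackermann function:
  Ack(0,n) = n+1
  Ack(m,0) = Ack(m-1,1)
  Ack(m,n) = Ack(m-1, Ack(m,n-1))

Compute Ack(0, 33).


Ack(0, 33) = 34
Result: Ack(0, 33) = 34

34


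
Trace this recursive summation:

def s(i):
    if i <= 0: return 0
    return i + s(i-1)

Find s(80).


s(80)
= 80 + 79 + 78 + 77 + 76 + 75 + 74 + 73 + 72 + 71 + 70 + 69 + 68 + 67 + 66 + 65 + 64 + 63 + 62 + 61 + 60 + 59 + 58 + 57 + 56 + 55 + 54 + 53 + 52 + 51 + 50 + 49 + 48 + 47 + 46 + 45 + 44 + 43 + 42 + 41 + 40 + 39 + 38 + 37 + 36 + 35 + 34 + 33 + 32 + 31 + 30 + 29 + 28 + 27 + 26 + 25 + 24 + 23 + 22 + 21 + 20 + 19 + 18 + 17 + 16 + 15 + 14 + 13 + 12 + 11 + 10 + 9 + 8 + 7 + 6 + 5 + 4 + 3 + 2 + 1 + s(0)
= 80 + 79 + 78 + 77 + 76 + 75 + 74 + 73 + 72 + 71 + 70 + 69 + 68 + 67 + 66 + 65 + 64 + 63 + 62 + 61 + 60 + 59 + 58 + 57 + 56 + 55 + 54 + 53 + 52 + 51 + 50 + 49 + 48 + 47 + 46 + 45 + 44 + 43 + 42 + 41 + 40 + 39 + 38 + 37 + 36 + 35 + 34 + 33 + 32 + 31 + 30 + 29 + 28 + 27 + 26 + 25 + 24 + 23 + 22 + 21 + 20 + 19 + 18 + 17 + 16 + 15 + 14 + 13 + 12 + 11 + 10 + 9 + 8 + 7 + 6 + 5 + 4 + 3 + 2 + 1 + 0
= 3240

3240


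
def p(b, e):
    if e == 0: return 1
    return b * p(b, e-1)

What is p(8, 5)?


p(8, 5)
= 8 * p(8, 4)
= 8 * 8 * p(8, 3)
= 8 * 8 * 8 * p(8, 2)
= 8 * 8 * 8 * 8 * p(8, 1)
= 8 * 8 * 8 * 8 * 8 * p(8, 0)
= 8 * 8 * 8 * 8 * 8 * 1
= 32768

32768


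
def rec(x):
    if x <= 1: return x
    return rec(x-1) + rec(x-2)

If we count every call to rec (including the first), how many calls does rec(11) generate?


Let C(n) = total calls for rec(n)
C(0) = 1, C(1) = 1
C(2) = 1 + C(1) + C(0) = 1 + 1 + 1 = 3
C(3) = 1 + C(2) + C(1) = 1 + 3 + 1 = 5
C(4) = 1 + C(3) + C(2) = 1 + 5 + 3 = 9
C(5) = 1 + C(4) + C(3) = 1 + 9 + 5 = 15
C(6) = 1 + C(5) + C(4) = 1 + 15 + 9 = 25
C(7) = 1 + C(6) + C(5) = 1 + 25 + 15 = 41
C(8) = 1 + C(7) + C(6) = 1 + 41 + 25 = 67
C(9) = 1 + C(8) + C(7) = 1 + 67 + 41 = 109
C(10) = 1 + C(9) + C(8) = 1 + 109 + 67 = 177
C(11) = 1 + C(10) + C(9) = 1 + 177 + 109 = 287

287


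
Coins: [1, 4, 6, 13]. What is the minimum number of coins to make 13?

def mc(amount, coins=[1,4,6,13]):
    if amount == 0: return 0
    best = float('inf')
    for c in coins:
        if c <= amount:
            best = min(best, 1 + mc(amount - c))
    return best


Building up with DP:
mc(0) = 0
mc(1) = min(1+mc(0)=1+0=1) = 1
mc(2) = min(1+mc(1)=1+1=2) = 2
mc(3) = min(1+mc(2)=1+2=3) = 3
mc(4) = min(1+mc(3)=1+3=4, 1+mc(0)=1+0=1) = 1
mc(5) = min(1+mc(4)=1+1=2, 1+mc(1)=1+1=2) = 2
mc(6) = min(1+mc(5)=1+2=3, 1+mc(2)=1+2=3, 1+mc(0)=1+0=1) = 1
mc(7) = min(1+mc(6)=1+1=2, 1+mc(3)=1+3=4, 1+mc(1)=1+1=2) = 2
mc(8) = min(1+mc(7)=1+2=3, 1+mc(4)=1+1=2, 1+mc(2)=1+2=3) = 2
mc(9) = min(1+mc(8)=1+2=3, 1+mc(5)=1+2=3, 1+mc(3)=1+3=4) = 3
mc(10) = min(1+mc(9)=1+3=4, 1+mc(6)=1+1=2, 1+mc(4)=1+1=2) = 2
mc(11) = min(1+mc(10)=1+2=3, 1+mc(7)=1+2=3, 1+mc(5)=1+2=3) = 3
mc(12) = min(1+mc(11)=1+3=4, 1+mc(8)=1+2=3, 1+mc(6)=1+1=2) = 2
mc(13) = min(1+mc(12)=1+2=3, 1+mc(9)=1+3=4, 1+mc(7)=1+2=3, 1+mc(0)=1+0=1) = 1

1


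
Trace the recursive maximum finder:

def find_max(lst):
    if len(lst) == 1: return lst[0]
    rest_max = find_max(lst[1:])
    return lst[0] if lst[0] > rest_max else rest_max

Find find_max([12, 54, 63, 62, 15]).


find_max([12, 54, 63, 62, 15]): compare 12 with find_max([54, 63, 62, 15])
find_max([54, 63, 62, 15]): compare 54 with find_max([63, 62, 15])
find_max([63, 62, 15]): compare 63 with find_max([62, 15])
find_max([62, 15]): compare 62 with find_max([15])
find_max([15]) = 15  (base case)
Compare 62 with 15 -> 62
Compare 63 with 62 -> 63
Compare 54 with 63 -> 63
Compare 12 with 63 -> 63

63


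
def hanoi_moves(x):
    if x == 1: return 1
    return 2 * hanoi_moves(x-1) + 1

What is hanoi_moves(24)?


hanoi_moves(24) = 2 * hanoi_moves(23) + 1
hanoi_moves(23) = 2 * hanoi_moves(22) + 1
hanoi_moves(22) = 2 * hanoi_moves(21) + 1
hanoi_moves(21) = 2 * hanoi_moves(20) + 1
hanoi_moves(20) = 2 * hanoi_moves(19) + 1
hanoi_moves(19) = 2 * hanoi_moves(18) + 1
hanoi_moves(18) = 2 * hanoi_moves(17) + 1
hanoi_moves(17) = 2 * hanoi_moves(16) + 1
hanoi_moves(16) = 2 * hanoi_moves(15) + 1
hanoi_moves(15) = 2 * hanoi_moves(14) + 1
hanoi_moves(14) = 2 * hanoi_moves(13) + 1
hanoi_moves(13) = 2 * hanoi_moves(12) + 1
hanoi_moves(12) = 2 * hanoi_moves(11) + 1
hanoi_moves(11) = 2 * hanoi_moves(10) + 1
hanoi_moves(10) = 2 * hanoi_moves(9) + 1
hanoi_moves(9) = 2 * hanoi_moves(8) + 1
hanoi_moves(8) = 2 * hanoi_moves(7) + 1
hanoi_moves(7) = 2 * hanoi_moves(6) + 1
hanoi_moves(6) = 2 * hanoi_moves(5) + 1
hanoi_moves(5) = 2 * hanoi_moves(4) + 1
hanoi_moves(4) = 2 * hanoi_moves(3) + 1
hanoi_moves(3) = 2 * hanoi_moves(2) + 1
hanoi_moves(2) = 2 * hanoi_moves(1) + 1
hanoi_moves(1) = 1  (base case)
hanoi_moves(2) = 2 * 1 + 1 = 3
hanoi_moves(3) = 2 * 3 + 1 = 7
hanoi_moves(4) = 2 * 7 + 1 = 15
hanoi_moves(5) = 2 * 15 + 1 = 31
hanoi_moves(6) = 2 * 31 + 1 = 63
hanoi_moves(7) = 2 * 63 + 1 = 127
hanoi_moves(8) = 2 * 127 + 1 = 255
hanoi_moves(9) = 2 * 255 + 1 = 511
hanoi_moves(10) = 2 * 511 + 1 = 1023
hanoi_moves(11) = 2 * 1023 + 1 = 2047
hanoi_moves(12) = 2 * 2047 + 1 = 4095
hanoi_moves(13) = 2 * 4095 + 1 = 8191
hanoi_moves(14) = 2 * 8191 + 1 = 16383
hanoi_moves(15) = 2 * 16383 + 1 = 32767
hanoi_moves(16) = 2 * 32767 + 1 = 65535
hanoi_moves(17) = 2 * 65535 + 1 = 131071
hanoi_moves(18) = 2 * 131071 + 1 = 262143
hanoi_moves(19) = 2 * 262143 + 1 = 524287
hanoi_moves(20) = 2 * 524287 + 1 = 1048575
hanoi_moves(21) = 2 * 1048575 + 1 = 2097151
hanoi_moves(22) = 2 * 2097151 + 1 = 4194303
hanoi_moves(23) = 2 * 4194303 + 1 = 8388607
hanoi_moves(24) = 2 * 8388607 + 1 = 16777215

16777215


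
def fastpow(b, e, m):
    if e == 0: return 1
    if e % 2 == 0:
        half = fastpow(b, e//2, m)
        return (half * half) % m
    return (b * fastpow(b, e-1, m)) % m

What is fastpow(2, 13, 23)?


fastpow(2, 13, 23): e is odd, compute fastpow(2, 12, 23)
  fastpow(2, 12, 23): e is even, compute fastpow(2, 6, 23)
    fastpow(2, 6, 23): e is even, compute fastpow(2, 3, 23)
      fastpow(2, 3, 23): e is odd, compute fastpow(2, 2, 23)
        fastpow(2, 2, 23): e is even, compute fastpow(2, 1, 23)
          fastpow(2, 1, 23): e is odd, compute fastpow(2, 0, 23)
          fastpow(2, 0, 23) = 1
          (2 * 1) % 23 = 2
        half=2, (2*2) % 23 = 4
      (2 * 4) % 23 = 8
    half=8, (8*8) % 23 = 18
  half=18, (18*18) % 23 = 2
(2 * 2) % 23 = 4

4


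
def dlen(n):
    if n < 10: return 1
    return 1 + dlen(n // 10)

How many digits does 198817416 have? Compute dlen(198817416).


dlen(198817416) = 1 + dlen(19881741)
dlen(19881741) = 1 + dlen(1988174)
dlen(1988174) = 1 + dlen(198817)
dlen(198817) = 1 + dlen(19881)
dlen(19881) = 1 + dlen(1988)
dlen(1988) = 1 + dlen(198)
dlen(198) = 1 + dlen(19)
dlen(19) = 1 + dlen(1)
dlen(1) = 1  (base case: 1 < 10)
Unwinding: 1 + 1 + 1 + 1 + 1 + 1 + 1 + 1 + 1 = 9

9


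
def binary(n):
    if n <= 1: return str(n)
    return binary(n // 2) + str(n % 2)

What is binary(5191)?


binary(5191) = binary(2595) + '1'
binary(2595) = binary(1297) + '1'
binary(1297) = binary(648) + '1'
binary(648) = binary(324) + '0'
binary(324) = binary(162) + '0'
binary(162) = binary(81) + '0'
binary(81) = binary(40) + '1'
binary(40) = binary(20) + '0'
binary(20) = binary(10) + '0'
binary(10) = binary(5) + '0'
binary(5) = binary(2) + '1'
binary(2) = binary(1) + '0'
binary(1) = '1'  (base case)
Concatenating: '1' + '0' + '1' + '0' + '0' + '0' + '1' + '0' + '0' + '0' + '1' + '1' + '1' = '1010001000111'

1010001000111


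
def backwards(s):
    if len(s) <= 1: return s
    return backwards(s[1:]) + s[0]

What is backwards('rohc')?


backwards('rohc') = backwards('ohc') + 'r'
backwards('ohc') = backwards('hc') + 'o'
backwards('hc') = backwards('c') + 'h'
backwards('c') = 'c'  (base case)
Concatenating: 'c' + 'h' + 'o' + 'r' = 'chor'

chor


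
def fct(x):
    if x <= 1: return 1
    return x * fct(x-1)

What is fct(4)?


fct(4)
= 4 * fct(3)
= 4 * 3 * fct(2)
= 4 * 3 * 2 * fct(1)
= 4 * 3 * 2 * 1
= 24

24


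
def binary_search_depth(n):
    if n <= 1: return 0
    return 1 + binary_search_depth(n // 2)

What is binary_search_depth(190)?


190 / 2 = 95
95 / 2 = 47
47 / 2 = 23
23 / 2 = 11
11 / 2 = 5
5 / 2 = 2
2 / 2 = 1
Reached 1 after 7 halvings

7


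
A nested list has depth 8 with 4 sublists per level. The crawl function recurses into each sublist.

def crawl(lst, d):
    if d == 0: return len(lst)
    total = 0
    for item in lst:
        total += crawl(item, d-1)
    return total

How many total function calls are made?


At depth 0 (root): 1 call
At depth 1: each of 1 parents calls crawl on 4 children = 4 calls
At depth 2: each of 4 parents calls crawl on 4 children = 16 calls
At depth 3: each of 16 parents calls crawl on 4 children = 64 calls
At depth 4: each of 64 parents calls crawl on 4 children = 256 calls
At depth 5: each of 256 parents calls crawl on 4 children = 1024 calls
At depth 6: each of 1024 parents calls crawl on 4 children = 4096 calls
At depth 7: each of 4096 parents calls crawl on 4 children = 16384 calls
At depth 8: each of 16384 parents calls crawl on 4 children = 65536 calls
Total: 1 + 4 + 16 + 64 + 256 + 1024 + 4096 + 16384 + 65536 = 87381

87381


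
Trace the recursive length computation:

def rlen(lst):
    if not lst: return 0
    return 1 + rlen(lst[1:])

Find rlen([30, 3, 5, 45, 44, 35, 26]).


rlen([30, 3, 5, 45, 44, 35, 26]) = 1 + rlen([3, 5, 45, 44, 35, 26])
rlen([3, 5, 45, 44, 35, 26]) = 1 + rlen([5, 45, 44, 35, 26])
rlen([5, 45, 44, 35, 26]) = 1 + rlen([45, 44, 35, 26])
rlen([45, 44, 35, 26]) = 1 + rlen([44, 35, 26])
rlen([44, 35, 26]) = 1 + rlen([35, 26])
rlen([35, 26]) = 1 + rlen([26])
rlen([26]) = 1 + rlen([])
rlen([]) = 0  (base case)
Unwinding: 1 + 1 + 1 + 1 + 1 + 1 + 1 + 0 = 7

7
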